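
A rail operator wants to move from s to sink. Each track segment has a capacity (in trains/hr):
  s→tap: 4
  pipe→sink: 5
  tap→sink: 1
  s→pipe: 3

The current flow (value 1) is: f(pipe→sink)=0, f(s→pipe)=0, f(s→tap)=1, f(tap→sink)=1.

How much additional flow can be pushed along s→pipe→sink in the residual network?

3

Residual capacities along the path: s→pipe: 3, pipe→sink: 5.
Minimum is 3.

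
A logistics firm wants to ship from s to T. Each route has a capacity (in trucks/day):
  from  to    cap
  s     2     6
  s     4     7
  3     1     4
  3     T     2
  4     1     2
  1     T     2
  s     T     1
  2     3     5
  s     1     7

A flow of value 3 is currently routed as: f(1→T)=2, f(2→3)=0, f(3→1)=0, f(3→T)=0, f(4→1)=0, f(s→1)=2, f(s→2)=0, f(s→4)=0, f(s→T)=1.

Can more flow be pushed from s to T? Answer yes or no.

Residual path s→2→3→T has bottleneck 2 > 0.
Pushing 2 along it raises the flow to 5, so the given flow is not maximum.

Yes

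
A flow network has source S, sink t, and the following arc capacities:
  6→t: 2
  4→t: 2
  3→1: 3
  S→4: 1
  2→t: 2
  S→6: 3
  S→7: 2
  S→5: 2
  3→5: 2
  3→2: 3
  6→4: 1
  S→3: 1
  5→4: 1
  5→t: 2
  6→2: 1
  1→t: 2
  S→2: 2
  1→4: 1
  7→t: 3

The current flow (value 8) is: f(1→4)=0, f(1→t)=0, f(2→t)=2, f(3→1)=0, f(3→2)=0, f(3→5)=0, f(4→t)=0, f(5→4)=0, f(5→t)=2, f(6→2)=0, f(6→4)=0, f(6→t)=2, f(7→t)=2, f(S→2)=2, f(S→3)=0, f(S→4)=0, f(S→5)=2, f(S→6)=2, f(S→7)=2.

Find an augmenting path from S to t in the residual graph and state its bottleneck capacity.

S→4→t, bottleneck 1

Residual along S→4→t: S→4: 1, 4→t: 2.
Bottleneck = min = 1.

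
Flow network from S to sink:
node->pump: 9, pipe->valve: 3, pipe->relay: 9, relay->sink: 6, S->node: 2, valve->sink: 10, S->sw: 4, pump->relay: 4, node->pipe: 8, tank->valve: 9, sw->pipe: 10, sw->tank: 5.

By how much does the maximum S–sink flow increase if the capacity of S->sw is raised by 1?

1

Original max flow = 6.
After raising cap(S->sw), augmenting paths through that edge carry 1 more unit.
New max flow = 7. Increase = 1.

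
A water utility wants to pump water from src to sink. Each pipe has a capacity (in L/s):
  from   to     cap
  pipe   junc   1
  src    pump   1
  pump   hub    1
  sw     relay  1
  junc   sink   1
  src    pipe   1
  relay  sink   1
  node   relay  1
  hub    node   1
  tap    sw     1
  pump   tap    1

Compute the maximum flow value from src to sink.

2

Augment src->pipe->junc->sink: bottleneck 1. Total 1.
Augment src->pump->hub->node->relay->sink: bottleneck 1. Total 2.
No augmenting path remains in the residual graph.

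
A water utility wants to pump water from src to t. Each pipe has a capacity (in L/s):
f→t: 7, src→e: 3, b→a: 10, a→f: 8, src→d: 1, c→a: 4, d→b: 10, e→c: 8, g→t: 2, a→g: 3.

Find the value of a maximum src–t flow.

4

Augment src→d→b→a→g→t: bottleneck 1. Total 1.
Augment src→e→c→a→g→t: bottleneck 1. Total 2.
Augment src→e→c→a→f→t: bottleneck 2. Total 4.
No augmenting path remains in the residual graph.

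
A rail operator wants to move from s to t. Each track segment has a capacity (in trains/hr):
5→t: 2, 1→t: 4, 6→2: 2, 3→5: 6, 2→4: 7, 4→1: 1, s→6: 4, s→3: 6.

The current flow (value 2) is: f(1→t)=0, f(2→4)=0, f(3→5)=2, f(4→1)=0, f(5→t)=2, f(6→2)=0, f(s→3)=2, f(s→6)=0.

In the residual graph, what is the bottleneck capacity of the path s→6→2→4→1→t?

1

Residual capacities along the path: s→6: 4, 6→2: 2, 2→4: 7, 4→1: 1, 1→t: 4.
Minimum is 1.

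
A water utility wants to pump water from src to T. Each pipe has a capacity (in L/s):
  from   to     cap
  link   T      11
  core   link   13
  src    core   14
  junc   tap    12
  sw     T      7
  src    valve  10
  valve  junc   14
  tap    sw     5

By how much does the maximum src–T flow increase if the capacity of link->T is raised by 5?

2

Original max flow = 16.
After raising cap(link->T), augmenting paths through that edge carry 2 more units.
New max flow = 18. Increase = 2.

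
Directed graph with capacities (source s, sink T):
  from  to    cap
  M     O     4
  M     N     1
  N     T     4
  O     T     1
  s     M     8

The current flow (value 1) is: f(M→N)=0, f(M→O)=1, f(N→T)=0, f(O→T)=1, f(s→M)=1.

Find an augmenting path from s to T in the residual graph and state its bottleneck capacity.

Residual along s→M→N→T: s→M: 7, M→N: 1, N→T: 4.
Bottleneck = min = 1.

s→M→N→T, bottleneck 1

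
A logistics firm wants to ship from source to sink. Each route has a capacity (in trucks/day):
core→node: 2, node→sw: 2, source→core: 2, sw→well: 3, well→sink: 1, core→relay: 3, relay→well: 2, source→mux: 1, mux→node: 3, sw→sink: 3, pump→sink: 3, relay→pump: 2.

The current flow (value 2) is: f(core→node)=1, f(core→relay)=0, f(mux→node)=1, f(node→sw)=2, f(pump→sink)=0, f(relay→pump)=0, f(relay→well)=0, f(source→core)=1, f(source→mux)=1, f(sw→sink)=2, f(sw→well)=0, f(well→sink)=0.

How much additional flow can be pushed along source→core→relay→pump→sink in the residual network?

1

Residual capacities along the path: source→core: 1, core→relay: 3, relay→pump: 2, pump→sink: 3.
Minimum is 1.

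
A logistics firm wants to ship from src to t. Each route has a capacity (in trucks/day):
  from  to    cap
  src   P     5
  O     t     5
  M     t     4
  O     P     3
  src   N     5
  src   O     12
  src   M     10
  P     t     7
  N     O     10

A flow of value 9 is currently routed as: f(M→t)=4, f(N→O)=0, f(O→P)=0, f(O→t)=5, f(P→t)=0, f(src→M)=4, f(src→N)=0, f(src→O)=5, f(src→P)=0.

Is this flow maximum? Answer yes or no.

Residual path src→P→t has bottleneck 5 > 0.
Pushing 5 along it raises the flow to 14, so the given flow is not maximum.

No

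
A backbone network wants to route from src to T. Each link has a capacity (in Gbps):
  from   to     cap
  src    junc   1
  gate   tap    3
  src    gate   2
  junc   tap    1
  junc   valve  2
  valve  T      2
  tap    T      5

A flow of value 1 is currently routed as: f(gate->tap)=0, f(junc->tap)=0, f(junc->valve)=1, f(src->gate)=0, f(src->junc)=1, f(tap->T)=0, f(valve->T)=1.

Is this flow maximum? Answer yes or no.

Residual path src->gate->tap->T has bottleneck 2 > 0.
Pushing 2 along it raises the flow to 3, so the given flow is not maximum.

No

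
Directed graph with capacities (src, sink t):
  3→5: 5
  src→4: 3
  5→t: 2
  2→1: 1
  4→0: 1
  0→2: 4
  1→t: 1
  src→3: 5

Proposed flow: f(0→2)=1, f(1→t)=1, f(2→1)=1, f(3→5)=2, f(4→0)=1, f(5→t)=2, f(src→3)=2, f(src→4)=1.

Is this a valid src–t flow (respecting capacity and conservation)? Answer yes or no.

Every edge has 0 ≤ f(e) ≤ cap(e).
At each intermediate node, inflow equals outflow.

Yes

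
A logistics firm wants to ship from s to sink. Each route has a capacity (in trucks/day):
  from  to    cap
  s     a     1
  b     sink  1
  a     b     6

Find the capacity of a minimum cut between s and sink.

Max flow = 1 (via 1 augmenting path).
In the residual at optimum, the set reachable from s is {s}.
Cut edges: s→a (cap 1). Sum = 1.

1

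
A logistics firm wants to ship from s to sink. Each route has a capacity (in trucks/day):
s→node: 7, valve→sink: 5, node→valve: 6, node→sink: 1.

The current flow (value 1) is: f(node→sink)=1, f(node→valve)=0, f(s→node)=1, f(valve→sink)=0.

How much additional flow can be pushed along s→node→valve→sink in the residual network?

Residual capacities along the path: s→node: 6, node→valve: 6, valve→sink: 5.
Minimum is 5.

5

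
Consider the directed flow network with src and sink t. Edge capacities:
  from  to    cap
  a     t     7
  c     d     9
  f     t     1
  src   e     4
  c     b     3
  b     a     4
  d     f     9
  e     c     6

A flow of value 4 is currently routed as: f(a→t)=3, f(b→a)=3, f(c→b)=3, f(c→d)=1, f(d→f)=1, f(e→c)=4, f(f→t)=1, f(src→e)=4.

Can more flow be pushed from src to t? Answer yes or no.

Residual reachable from src: {src}; t is not reachable.
Saturated cut: src→e with total capacity 4 = current flow value. Flow is maximum.

No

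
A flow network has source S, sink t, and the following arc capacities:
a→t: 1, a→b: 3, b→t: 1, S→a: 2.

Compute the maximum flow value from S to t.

Augment S→a→t: bottleneck 1. Total 1.
Augment S→a→b→t: bottleneck 1. Total 2.
No augmenting path remains in the residual graph.

2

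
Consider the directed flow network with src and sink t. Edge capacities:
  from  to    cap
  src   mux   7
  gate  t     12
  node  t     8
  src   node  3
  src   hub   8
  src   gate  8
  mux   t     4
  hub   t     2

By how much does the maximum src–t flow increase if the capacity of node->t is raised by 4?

Original max flow = 17.
Edge node->t does not cross the min cut (source side {hub, mux, src}), so extra capacity there cannot help.
New max flow = 17. Increase = 0.

0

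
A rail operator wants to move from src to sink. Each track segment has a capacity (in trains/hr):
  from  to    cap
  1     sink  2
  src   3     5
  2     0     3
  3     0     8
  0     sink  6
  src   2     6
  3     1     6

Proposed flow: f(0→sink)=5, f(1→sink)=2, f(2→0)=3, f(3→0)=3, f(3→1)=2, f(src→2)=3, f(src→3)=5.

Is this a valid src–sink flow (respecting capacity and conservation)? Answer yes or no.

No

Conservation fails at 0: inflow 6 ≠ outflow 5.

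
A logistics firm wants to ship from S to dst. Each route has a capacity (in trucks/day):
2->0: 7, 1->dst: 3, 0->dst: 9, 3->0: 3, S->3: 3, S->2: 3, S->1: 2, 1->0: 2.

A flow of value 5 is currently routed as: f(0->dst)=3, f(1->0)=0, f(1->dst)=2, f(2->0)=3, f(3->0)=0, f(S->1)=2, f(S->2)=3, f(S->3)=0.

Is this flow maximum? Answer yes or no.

No

Residual path S->3->0->dst has bottleneck 3 > 0.
Pushing 3 along it raises the flow to 8, so the given flow is not maximum.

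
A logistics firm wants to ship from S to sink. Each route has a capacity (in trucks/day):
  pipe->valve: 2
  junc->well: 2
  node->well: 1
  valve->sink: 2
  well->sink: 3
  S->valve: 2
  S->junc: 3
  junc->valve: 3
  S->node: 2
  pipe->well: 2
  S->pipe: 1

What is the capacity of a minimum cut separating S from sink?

Max flow = 5 (via 3 augmenting paths).
In the residual at optimum, the set reachable from S is {S, junc, node, pipe, valve, well}.
Cut edges: well->sink (cap 3), valve->sink (cap 2). Sum = 5.

5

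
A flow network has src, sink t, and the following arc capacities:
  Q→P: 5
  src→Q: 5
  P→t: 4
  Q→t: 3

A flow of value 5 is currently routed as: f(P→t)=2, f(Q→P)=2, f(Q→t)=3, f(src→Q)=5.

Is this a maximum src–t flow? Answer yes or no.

Yes

Residual reachable from src: {src}; t is not reachable.
Saturated cut: src→Q with total capacity 5 = current flow value. Flow is maximum.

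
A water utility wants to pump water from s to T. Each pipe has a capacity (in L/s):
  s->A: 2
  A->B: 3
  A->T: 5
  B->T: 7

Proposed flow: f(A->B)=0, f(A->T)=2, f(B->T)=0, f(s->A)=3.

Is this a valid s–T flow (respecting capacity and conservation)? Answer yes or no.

Capacity violated on s->A: flow 3 > capacity 2.

No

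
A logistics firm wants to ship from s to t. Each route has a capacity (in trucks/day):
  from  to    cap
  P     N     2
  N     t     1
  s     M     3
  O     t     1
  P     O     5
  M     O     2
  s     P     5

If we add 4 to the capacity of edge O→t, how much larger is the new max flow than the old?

Original max flow = 2.
After raising cap(O→t), augmenting paths through that edge carry 4 more units.
New max flow = 6. Increase = 4.

4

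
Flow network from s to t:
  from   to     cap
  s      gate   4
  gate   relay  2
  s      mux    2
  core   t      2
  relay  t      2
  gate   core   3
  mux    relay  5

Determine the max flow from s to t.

Augment s→gate→core→t: bottleneck 2. Total 2.
Augment s→gate→relay→t: bottleneck 2. Total 4.
No augmenting path remains in the residual graph.

4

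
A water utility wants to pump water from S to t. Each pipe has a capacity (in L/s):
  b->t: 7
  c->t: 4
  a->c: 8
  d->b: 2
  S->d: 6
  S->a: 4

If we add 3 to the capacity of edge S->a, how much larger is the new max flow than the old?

Original max flow = 6.
Even with extra capacity on S->a, another cut of capacity 6 remains binding.
New max flow = 6. Increase = 0.

0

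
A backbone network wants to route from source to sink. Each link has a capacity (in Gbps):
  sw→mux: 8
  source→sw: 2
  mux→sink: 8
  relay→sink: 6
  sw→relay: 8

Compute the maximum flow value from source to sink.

2

Augment source→sw→mux→sink: bottleneck 2. Total 2.
No augmenting path remains in the residual graph.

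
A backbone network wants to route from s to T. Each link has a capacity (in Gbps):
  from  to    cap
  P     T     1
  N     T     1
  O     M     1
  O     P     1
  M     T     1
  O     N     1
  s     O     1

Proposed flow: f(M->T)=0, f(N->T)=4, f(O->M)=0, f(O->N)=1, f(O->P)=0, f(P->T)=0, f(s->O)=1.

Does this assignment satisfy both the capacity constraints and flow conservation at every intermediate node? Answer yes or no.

No

Capacity violated on N->T: flow 4 > capacity 1.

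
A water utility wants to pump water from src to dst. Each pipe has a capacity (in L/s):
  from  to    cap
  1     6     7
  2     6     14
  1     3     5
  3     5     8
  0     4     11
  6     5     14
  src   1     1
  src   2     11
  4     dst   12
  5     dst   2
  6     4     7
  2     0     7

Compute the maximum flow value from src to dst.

12

Augment src→1→3→5→dst: bottleneck 1. Total 1.
Augment src→2→6→5→dst: bottleneck 1. Total 2.
Augment src→2→6→4→dst: bottleneck 7. Total 9.
Augment src→2→0→4→dst: bottleneck 3. Total 12.
No augmenting path remains in the residual graph.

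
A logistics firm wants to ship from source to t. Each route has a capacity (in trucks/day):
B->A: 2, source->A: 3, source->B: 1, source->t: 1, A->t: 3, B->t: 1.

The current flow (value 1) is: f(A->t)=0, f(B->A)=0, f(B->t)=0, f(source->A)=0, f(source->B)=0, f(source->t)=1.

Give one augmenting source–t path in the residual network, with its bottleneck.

source->B->t, bottleneck 1

Residual along source->B->t: source->B: 1, B->t: 1.
Bottleneck = min = 1.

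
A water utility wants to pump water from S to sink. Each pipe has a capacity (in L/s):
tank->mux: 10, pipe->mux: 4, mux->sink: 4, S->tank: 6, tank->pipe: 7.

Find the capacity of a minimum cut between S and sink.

Max flow = 4 (via 1 augmenting path).
In the residual at optimum, the set reachable from S is {S, mux, pipe, tank}.
Cut edges: mux->sink (cap 4). Sum = 4.

4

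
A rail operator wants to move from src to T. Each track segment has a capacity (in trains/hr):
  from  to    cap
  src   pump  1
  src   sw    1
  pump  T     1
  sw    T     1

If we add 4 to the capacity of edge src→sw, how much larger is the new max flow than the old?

Original max flow = 2.
Even with extra capacity on src→sw, another cut of capacity 2 remains binding.
New max flow = 2. Increase = 0.

0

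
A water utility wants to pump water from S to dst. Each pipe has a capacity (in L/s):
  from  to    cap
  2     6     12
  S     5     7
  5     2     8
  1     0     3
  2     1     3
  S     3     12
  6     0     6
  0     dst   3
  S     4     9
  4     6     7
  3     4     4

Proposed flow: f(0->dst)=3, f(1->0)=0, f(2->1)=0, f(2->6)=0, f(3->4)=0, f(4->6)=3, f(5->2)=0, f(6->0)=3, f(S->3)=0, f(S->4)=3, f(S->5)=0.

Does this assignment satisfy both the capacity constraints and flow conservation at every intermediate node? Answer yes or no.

Every edge has 0 ≤ f(e) ≤ cap(e).
At each intermediate node, inflow equals outflow.

Yes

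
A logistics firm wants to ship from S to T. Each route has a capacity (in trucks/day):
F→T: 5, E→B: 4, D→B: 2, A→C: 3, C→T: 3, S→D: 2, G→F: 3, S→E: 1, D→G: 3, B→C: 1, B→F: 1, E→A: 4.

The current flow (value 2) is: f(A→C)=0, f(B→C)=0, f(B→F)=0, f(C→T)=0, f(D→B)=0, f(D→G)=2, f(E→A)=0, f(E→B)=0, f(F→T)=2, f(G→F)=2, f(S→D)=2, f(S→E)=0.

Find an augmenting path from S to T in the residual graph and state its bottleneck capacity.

Residual along S→E→B→F→T: S→E: 1, E→B: 4, B→F: 1, F→T: 3.
Bottleneck = min = 1.

S→E→B→F→T, bottleneck 1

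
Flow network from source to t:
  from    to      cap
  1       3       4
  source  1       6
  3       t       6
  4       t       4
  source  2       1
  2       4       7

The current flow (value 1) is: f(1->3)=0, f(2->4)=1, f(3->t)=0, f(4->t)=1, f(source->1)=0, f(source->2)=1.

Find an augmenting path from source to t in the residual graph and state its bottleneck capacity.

source->1->3->t, bottleneck 4

Residual along source->1->3->t: source->1: 6, 1->3: 4, 3->t: 6.
Bottleneck = min = 4.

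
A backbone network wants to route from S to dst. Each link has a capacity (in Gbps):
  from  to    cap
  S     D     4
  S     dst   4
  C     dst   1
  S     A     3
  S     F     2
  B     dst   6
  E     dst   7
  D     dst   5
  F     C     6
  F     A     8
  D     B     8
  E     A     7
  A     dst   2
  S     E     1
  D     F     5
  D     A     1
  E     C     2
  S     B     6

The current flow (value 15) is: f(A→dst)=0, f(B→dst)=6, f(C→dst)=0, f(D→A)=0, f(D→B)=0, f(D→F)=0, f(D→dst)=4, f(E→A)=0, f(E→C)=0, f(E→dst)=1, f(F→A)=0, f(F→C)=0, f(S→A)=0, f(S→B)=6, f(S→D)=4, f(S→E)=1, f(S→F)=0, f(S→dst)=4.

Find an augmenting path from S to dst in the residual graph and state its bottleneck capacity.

Residual along S→A→dst: S→A: 3, A→dst: 2.
Bottleneck = min = 2.

S→A→dst, bottleneck 2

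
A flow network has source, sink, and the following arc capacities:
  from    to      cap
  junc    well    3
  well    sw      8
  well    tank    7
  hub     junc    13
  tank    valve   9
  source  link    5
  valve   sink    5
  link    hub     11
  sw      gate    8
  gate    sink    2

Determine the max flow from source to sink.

Augment source→link→hub→junc→well→sw→gate→sink: bottleneck 2. Total 2.
Augment source→link→hub→junc→well→tank→valve→sink: bottleneck 1. Total 3.
No augmenting path remains in the residual graph.

3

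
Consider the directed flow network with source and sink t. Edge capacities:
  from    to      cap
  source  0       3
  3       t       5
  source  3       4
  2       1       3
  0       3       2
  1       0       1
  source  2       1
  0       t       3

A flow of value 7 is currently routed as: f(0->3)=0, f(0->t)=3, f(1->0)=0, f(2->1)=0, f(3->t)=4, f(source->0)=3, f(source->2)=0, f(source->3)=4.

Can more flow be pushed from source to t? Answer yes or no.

Yes

Residual path source->2->1->0->3->t has bottleneck 1 > 0.
Pushing 1 along it raises the flow to 8, so the given flow is not maximum.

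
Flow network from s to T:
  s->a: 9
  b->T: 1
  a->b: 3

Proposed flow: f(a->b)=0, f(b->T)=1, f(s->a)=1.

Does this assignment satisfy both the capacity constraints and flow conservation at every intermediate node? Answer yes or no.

No

Conservation fails at a: inflow 1 ≠ outflow 0.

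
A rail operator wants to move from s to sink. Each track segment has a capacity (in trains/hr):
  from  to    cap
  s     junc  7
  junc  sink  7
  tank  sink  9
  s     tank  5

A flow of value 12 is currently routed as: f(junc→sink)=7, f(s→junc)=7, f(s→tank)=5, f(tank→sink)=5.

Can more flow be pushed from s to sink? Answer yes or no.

Residual reachable from s: {s}; sink is not reachable.
Saturated cut: s→tank, s→junc with total capacity 12 = current flow value. Flow is maximum.

No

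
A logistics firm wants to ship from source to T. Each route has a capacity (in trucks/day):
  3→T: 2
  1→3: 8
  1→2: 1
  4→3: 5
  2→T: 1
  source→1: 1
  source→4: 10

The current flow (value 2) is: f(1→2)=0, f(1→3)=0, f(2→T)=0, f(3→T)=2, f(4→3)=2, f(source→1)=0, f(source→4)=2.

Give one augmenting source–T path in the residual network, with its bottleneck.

Residual along source→1→2→T: source→1: 1, 1→2: 1, 2→T: 1.
Bottleneck = min = 1.

source→1→2→T, bottleneck 1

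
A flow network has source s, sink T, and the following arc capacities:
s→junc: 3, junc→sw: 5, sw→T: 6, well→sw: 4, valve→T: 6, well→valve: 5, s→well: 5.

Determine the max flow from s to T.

8

Augment s→junc→sw→T: bottleneck 3. Total 3.
Augment s→well→sw→T: bottleneck 3. Total 6.
Augment s→well→valve→T: bottleneck 2. Total 8.
No augmenting path remains in the residual graph.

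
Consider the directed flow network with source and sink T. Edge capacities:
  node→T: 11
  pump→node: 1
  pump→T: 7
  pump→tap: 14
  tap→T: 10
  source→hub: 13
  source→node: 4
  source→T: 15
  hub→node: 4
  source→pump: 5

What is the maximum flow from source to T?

28

Augment source→T: bottleneck 15. Total 15.
Augment source→pump→T: bottleneck 5. Total 20.
Augment source→node→T: bottleneck 4. Total 24.
Augment source→hub→node→T: bottleneck 4. Total 28.
No augmenting path remains in the residual graph.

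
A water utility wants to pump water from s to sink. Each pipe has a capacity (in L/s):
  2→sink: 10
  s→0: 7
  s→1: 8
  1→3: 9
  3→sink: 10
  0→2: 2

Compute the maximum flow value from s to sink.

10

Augment s→0→2→sink: bottleneck 2. Total 2.
Augment s→1→3→sink: bottleneck 8. Total 10.
No augmenting path remains in the residual graph.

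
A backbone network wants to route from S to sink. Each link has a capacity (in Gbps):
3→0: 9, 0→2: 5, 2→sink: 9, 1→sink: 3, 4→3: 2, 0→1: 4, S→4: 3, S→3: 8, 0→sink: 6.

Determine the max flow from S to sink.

Augment S→3→0→sink: bottleneck 6. Total 6.
Augment S→3→0→1→sink: bottleneck 2. Total 8.
Augment S→4→3→0→1→sink: bottleneck 1. Total 9.
No augmenting path remains in the residual graph.

9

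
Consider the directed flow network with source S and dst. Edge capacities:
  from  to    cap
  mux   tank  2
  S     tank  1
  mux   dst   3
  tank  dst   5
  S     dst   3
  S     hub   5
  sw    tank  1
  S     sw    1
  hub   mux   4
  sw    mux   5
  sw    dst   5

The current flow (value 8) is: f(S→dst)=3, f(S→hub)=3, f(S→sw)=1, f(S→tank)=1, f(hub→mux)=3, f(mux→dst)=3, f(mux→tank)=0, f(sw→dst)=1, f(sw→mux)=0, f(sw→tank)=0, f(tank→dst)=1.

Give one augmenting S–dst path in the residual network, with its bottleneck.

Residual along S→hub→mux→tank→dst: S→hub: 2, hub→mux: 1, mux→tank: 2, tank→dst: 4.
Bottleneck = min = 1.

S→hub→mux→tank→dst, bottleneck 1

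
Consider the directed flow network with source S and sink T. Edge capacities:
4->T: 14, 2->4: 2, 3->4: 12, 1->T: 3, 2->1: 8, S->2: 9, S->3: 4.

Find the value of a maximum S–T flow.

9

Augment S->3->4->T: bottleneck 4. Total 4.
Augment S->2->4->T: bottleneck 2. Total 6.
Augment S->2->1->T: bottleneck 3. Total 9.
No augmenting path remains in the residual graph.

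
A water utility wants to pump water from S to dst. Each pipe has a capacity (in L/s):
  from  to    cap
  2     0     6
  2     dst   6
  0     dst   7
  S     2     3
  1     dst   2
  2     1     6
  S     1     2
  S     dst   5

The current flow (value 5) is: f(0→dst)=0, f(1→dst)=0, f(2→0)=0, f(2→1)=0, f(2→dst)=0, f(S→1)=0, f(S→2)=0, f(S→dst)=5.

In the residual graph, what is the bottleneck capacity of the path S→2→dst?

Residual capacities along the path: S→2: 3, 2→dst: 6.
Minimum is 3.

3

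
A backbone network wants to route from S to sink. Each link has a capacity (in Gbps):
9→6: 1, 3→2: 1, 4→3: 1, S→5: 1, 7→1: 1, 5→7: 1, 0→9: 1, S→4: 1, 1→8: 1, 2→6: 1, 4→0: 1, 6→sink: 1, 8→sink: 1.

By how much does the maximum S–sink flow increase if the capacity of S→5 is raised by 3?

Original max flow = 2.
Even with extra capacity on S→5, another cut of capacity 2 remains binding.
New max flow = 2. Increase = 0.

0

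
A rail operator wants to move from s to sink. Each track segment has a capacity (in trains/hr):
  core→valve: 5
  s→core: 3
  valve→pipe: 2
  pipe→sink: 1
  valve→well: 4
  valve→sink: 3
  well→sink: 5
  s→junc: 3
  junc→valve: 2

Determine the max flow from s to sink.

Augment s→junc→valve→sink: bottleneck 2. Total 2.
Augment s→core→valve→sink: bottleneck 1. Total 3.
Augment s→core→valve→pipe→sink: bottleneck 1. Total 4.
Augment s→core→valve→well→sink: bottleneck 1. Total 5.
No augmenting path remains in the residual graph.

5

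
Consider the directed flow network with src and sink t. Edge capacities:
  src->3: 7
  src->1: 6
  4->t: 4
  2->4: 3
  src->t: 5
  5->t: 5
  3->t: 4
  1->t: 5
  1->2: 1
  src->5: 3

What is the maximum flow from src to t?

18

Augment src->t: bottleneck 5. Total 5.
Augment src->1->t: bottleneck 5. Total 10.
Augment src->3->t: bottleneck 4. Total 14.
Augment src->5->t: bottleneck 3. Total 17.
Augment src->1->2->4->t: bottleneck 1. Total 18.
No augmenting path remains in the residual graph.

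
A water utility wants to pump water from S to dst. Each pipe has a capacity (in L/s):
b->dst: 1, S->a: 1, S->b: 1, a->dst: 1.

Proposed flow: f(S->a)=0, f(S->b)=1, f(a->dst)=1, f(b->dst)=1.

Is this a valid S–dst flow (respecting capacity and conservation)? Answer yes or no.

No

Conservation fails at a: inflow 0 ≠ outflow 1.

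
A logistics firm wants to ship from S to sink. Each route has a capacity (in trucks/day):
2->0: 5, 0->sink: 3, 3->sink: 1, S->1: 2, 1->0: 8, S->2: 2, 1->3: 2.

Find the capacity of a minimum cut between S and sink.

4

Max flow = 4 (via 3 augmenting paths).
In the residual at optimum, the set reachable from S is {S}.
Cut edges: S->2 (cap 2), S->1 (cap 2). Sum = 4.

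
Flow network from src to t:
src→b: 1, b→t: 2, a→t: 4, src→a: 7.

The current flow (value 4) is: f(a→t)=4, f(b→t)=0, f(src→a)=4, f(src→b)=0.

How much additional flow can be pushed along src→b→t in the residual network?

1

Residual capacities along the path: src→b: 1, b→t: 2.
Minimum is 1.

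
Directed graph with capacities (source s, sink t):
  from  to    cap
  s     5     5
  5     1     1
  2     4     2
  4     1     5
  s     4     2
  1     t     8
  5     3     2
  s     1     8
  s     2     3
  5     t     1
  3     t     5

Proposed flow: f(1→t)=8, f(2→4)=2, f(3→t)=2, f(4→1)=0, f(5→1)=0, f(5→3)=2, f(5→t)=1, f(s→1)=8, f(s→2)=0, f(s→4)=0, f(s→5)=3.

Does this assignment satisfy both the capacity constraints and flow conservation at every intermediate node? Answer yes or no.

Conservation fails at 2: inflow 0 ≠ outflow 2.

No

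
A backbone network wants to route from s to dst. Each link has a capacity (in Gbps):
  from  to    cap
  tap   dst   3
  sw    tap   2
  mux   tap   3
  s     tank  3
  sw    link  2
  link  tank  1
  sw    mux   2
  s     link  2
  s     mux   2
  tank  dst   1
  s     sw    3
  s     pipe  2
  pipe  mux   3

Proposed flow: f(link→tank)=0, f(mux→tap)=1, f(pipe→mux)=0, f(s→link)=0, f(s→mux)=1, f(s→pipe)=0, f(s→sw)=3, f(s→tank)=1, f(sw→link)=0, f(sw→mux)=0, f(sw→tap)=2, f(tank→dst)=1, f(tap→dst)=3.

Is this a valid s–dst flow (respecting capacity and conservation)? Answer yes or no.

Conservation fails at sw: inflow 3 ≠ outflow 2.

No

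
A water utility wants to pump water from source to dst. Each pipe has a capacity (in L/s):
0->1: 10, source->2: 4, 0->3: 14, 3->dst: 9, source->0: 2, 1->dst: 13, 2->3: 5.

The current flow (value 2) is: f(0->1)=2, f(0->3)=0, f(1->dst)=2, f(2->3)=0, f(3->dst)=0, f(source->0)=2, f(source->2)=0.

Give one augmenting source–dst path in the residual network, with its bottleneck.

Residual along source->2->3->dst: source->2: 4, 2->3: 5, 3->dst: 9.
Bottleneck = min = 4.

source->2->3->dst, bottleneck 4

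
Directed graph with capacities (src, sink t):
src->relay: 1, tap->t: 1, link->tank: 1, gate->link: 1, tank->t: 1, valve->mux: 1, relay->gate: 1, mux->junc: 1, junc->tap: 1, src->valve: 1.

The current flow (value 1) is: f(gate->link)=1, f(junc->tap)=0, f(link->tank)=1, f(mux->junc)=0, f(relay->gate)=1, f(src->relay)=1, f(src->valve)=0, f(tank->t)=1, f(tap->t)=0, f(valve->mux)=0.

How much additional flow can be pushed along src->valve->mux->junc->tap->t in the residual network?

1

Residual capacities along the path: src->valve: 1, valve->mux: 1, mux->junc: 1, junc->tap: 1, tap->t: 1.
Minimum is 1.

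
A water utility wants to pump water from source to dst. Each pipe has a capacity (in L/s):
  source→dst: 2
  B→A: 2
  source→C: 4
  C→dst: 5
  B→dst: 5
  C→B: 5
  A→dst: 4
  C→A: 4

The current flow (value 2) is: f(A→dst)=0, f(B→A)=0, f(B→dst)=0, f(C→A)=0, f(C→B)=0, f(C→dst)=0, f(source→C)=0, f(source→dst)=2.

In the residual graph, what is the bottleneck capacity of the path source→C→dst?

Residual capacities along the path: source→C: 4, C→dst: 5.
Minimum is 4.

4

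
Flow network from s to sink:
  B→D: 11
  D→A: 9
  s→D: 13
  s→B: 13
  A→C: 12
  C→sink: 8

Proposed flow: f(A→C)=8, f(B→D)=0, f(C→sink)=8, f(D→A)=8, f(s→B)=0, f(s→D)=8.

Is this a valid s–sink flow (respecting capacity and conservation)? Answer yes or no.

Yes

Every edge has 0 ≤ f(e) ≤ cap(e).
At each intermediate node, inflow equals outflow.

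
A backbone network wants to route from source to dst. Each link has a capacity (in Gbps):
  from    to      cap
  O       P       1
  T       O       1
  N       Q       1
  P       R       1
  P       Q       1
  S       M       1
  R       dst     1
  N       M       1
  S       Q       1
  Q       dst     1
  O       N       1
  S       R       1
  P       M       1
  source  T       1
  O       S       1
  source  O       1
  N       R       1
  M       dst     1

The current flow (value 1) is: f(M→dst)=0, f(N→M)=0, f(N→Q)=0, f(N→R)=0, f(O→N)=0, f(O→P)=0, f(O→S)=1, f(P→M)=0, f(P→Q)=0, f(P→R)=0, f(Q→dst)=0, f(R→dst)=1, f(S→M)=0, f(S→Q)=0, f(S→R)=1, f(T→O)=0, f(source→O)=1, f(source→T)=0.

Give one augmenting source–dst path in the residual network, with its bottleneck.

source→T→O→N→M→dst, bottleneck 1

Residual along source→T→O→N→M→dst: source→T: 1, T→O: 1, O→N: 1, N→M: 1, M→dst: 1.
Bottleneck = min = 1.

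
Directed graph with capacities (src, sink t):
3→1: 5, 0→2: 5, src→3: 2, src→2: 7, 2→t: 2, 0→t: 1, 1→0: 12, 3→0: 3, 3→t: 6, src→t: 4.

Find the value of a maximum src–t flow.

8

Augment src→t: bottleneck 4. Total 4.
Augment src→3→t: bottleneck 2. Total 6.
Augment src→2→t: bottleneck 2. Total 8.
No augmenting path remains in the residual graph.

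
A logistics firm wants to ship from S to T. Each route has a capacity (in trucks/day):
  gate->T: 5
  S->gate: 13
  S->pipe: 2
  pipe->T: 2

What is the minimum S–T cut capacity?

Max flow = 7 (via 2 augmenting paths).
In the residual at optimum, the set reachable from S is {S, gate}.
Cut edges: S->pipe (cap 2), gate->T (cap 5). Sum = 7.

7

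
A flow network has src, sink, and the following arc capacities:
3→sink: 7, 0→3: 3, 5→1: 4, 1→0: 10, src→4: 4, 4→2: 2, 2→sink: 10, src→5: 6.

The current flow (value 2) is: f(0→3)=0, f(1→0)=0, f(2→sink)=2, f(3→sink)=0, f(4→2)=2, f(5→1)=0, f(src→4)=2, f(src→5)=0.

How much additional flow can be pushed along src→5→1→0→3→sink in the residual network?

3

Residual capacities along the path: src→5: 6, 5→1: 4, 1→0: 10, 0→3: 3, 3→sink: 7.
Minimum is 3.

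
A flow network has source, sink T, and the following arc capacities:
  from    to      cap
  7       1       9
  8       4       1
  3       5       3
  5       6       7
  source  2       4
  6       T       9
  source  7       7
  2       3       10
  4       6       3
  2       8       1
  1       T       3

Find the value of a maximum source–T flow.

Augment source->7->1->T: bottleneck 3. Total 3.
Augment source->2->3->5->6->T: bottleneck 3. Total 6.
Augment source->2->8->4->6->T: bottleneck 1. Total 7.
No augmenting path remains in the residual graph.

7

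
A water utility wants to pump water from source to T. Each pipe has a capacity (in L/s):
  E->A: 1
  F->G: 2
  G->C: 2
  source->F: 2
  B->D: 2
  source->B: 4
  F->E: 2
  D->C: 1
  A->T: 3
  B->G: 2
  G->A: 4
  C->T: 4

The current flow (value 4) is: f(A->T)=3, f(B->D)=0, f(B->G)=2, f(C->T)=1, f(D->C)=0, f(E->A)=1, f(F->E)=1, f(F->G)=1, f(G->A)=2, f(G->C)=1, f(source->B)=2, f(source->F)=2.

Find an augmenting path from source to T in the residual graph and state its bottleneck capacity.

source->B->D->C->T, bottleneck 1

Residual along source->B->D->C->T: source->B: 2, B->D: 2, D->C: 1, C->T: 3.
Bottleneck = min = 1.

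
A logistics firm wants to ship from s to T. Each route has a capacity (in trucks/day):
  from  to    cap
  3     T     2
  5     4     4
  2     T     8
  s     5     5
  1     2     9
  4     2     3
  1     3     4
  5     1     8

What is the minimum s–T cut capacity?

5

Max flow = 5 (via 2 augmenting paths).
In the residual at optimum, the set reachable from s is {s}.
Cut edges: s→5 (cap 5). Sum = 5.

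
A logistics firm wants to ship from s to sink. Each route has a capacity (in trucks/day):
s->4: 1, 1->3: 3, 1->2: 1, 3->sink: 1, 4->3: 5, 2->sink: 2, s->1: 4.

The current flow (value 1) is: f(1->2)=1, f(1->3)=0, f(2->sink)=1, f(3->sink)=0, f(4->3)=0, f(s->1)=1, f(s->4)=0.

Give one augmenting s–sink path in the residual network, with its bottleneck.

Residual along s->1->3->sink: s->1: 3, 1->3: 3, 3->sink: 1.
Bottleneck = min = 1.

s->1->3->sink, bottleneck 1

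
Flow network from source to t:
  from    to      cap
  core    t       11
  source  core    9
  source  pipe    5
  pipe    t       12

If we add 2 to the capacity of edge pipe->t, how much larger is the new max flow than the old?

0

Original max flow = 14.
Edge pipe->t does not cross the min cut (source side {source}), so extra capacity there cannot help.
New max flow = 14. Increase = 0.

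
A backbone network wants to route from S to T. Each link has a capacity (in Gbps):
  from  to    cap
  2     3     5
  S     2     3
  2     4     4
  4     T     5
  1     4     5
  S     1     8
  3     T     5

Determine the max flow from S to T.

Augment S→2→3→T: bottleneck 3. Total 3.
Augment S→1→4→T: bottleneck 5. Total 8.
No augmenting path remains in the residual graph.

8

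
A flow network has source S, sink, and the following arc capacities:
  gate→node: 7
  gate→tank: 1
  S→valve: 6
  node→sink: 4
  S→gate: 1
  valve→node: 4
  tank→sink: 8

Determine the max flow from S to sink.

Augment S→gate→tank→sink: bottleneck 1. Total 1.
Augment S→valve→node→sink: bottleneck 4. Total 5.
No augmenting path remains in the residual graph.

5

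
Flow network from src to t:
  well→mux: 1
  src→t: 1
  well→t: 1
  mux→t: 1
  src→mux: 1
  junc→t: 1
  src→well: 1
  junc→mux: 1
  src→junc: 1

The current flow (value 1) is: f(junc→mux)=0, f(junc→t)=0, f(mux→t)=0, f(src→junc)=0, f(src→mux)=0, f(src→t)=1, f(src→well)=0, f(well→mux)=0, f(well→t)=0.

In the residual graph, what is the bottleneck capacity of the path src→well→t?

1

Residual capacities along the path: src→well: 1, well→t: 1.
Minimum is 1.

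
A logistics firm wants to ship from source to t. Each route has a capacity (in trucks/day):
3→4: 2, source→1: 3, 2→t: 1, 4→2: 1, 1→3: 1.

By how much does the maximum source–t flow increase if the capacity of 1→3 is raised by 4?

0

Original max flow = 1.
Even with extra capacity on 1→3, another cut of capacity 1 remains binding.
New max flow = 1. Increase = 0.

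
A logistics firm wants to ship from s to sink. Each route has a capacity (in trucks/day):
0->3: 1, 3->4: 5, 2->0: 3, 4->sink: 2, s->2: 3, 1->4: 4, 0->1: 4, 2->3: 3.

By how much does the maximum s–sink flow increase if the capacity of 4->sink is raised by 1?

1

Original max flow = 2.
After raising cap(4->sink), augmenting paths through that edge carry 1 more unit.
New max flow = 3. Increase = 1.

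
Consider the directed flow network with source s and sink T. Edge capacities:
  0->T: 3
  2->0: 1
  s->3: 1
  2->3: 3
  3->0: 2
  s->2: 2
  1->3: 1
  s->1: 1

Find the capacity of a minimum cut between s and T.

Max flow = 3 (via 3 augmenting paths).
In the residual at optimum, the set reachable from s is {1, 2, 3, s}.
Cut edges: 2->0 (cap 1), 3->0 (cap 2). Sum = 3.

3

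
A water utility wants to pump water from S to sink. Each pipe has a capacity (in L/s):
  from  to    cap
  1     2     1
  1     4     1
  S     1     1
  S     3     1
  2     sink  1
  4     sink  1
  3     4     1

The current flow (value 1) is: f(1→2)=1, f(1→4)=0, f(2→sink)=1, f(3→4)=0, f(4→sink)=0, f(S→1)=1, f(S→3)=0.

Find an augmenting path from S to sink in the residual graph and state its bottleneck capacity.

Residual along S→3→4→sink: S→3: 1, 3→4: 1, 4→sink: 1.
Bottleneck = min = 1.

S→3→4→sink, bottleneck 1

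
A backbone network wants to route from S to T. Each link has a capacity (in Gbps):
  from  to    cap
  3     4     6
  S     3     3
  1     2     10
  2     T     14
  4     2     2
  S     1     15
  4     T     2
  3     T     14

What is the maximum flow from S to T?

Augment S->3->T: bottleneck 3. Total 3.
Augment S->1->2->T: bottleneck 10. Total 13.
No augmenting path remains in the residual graph.

13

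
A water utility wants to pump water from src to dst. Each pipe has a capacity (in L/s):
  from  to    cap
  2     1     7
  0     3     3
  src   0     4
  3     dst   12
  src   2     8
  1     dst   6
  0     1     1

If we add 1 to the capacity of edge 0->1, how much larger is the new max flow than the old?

0

Original max flow = 9.
Edge 0->1 does not cross the min cut (source side {0, 1, 2, src}), so extra capacity there cannot help.
New max flow = 9. Increase = 0.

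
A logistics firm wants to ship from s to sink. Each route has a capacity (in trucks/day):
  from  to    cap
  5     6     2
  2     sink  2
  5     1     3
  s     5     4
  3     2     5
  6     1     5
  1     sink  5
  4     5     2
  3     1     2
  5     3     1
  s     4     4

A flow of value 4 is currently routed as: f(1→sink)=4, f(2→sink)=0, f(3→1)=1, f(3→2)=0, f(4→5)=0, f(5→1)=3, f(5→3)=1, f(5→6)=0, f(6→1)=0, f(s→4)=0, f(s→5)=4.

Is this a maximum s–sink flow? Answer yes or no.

No

Residual path s→4→5→6→1→sink has bottleneck 1 > 0.
Pushing 1 along it raises the flow to 5, so the given flow is not maximum.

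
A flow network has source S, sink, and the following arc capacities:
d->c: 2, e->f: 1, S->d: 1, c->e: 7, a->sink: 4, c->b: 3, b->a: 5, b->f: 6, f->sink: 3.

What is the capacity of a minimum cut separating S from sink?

1

Max flow = 1 (via 1 augmenting path).
In the residual at optimum, the set reachable from S is {S}.
Cut edges: S->d (cap 1). Sum = 1.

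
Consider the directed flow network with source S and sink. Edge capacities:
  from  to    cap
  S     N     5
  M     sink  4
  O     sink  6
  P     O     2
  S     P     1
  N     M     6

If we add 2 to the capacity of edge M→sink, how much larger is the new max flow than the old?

1

Original max flow = 5.
After raising cap(M→sink), augmenting paths through that edge carry 1 more unit.
New max flow = 6. Increase = 1.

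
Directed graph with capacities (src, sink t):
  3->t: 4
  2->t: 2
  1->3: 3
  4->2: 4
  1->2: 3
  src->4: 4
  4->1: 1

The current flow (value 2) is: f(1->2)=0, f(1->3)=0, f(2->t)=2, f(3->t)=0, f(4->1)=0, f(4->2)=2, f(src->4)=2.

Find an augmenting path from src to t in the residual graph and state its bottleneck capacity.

Residual along src->4->1->3->t: src->4: 2, 4->1: 1, 1->3: 3, 3->t: 4.
Bottleneck = min = 1.

src->4->1->3->t, bottleneck 1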